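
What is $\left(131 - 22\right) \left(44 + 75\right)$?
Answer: $12971$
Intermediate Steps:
$\left(131 - 22\right) \left(44 + 75\right) = 109 \cdot 119 = 12971$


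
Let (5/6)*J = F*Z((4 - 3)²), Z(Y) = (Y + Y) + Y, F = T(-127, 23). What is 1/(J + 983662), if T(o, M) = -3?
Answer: 5/4918256 ≈ 1.0166e-6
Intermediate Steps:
F = -3
Z(Y) = 3*Y (Z(Y) = 2*Y + Y = 3*Y)
J = -54/5 (J = 6*(-9*(4 - 3)²)/5 = 6*(-9*1²)/5 = 6*(-9)/5 = 6*(-3*3)/5 = (6/5)*(-9) = -54/5 ≈ -10.800)
1/(J + 983662) = 1/(-54/5 + 983662) = 1/(4918256/5) = 5/4918256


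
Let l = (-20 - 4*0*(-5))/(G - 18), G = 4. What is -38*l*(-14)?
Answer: 760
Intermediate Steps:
l = 10/7 (l = (-20 - 4*0*(-5))/(4 - 18) = (-20 + 0*(-5))/(-14) = (-20 + 0)*(-1/14) = -20*(-1/14) = 10/7 ≈ 1.4286)
-38*l*(-14) = -38*10/7*(-14) = -380/7*(-14) = 760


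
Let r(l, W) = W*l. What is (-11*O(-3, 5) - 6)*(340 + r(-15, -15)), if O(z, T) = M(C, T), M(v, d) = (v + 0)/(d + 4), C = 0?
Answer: -3390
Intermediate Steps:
M(v, d) = v/(4 + d)
O(z, T) = 0 (O(z, T) = 0/(4 + T) = 0)
(-11*O(-3, 5) - 6)*(340 + r(-15, -15)) = (-11*0 - 6)*(340 - 15*(-15)) = (0 - 6)*(340 + 225) = -6*565 = -3390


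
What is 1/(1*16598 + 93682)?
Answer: 1/110280 ≈ 9.0678e-6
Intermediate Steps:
1/(1*16598 + 93682) = 1/(16598 + 93682) = 1/110280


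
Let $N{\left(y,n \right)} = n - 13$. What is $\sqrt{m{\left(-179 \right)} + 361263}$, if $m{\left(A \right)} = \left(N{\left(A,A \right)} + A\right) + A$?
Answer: $\sqrt{360713} \approx 600.59$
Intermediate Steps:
$N{\left(y,n \right)} = -13 + n$
$m{\left(A \right)} = -13 + 3 A$ ($m{\left(A \right)} = \left(\left(-13 + A\right) + A\right) + A = \left(-13 + 2 A\right) + A = -13 + 3 A$)
$\sqrt{m{\left(-179 \right)} + 361263} = \sqrt{\left(-13 + 3 \left(-179\right)\right) + 361263} = \sqrt{\left(-13 - 537\right) + 361263} = \sqrt{-550 + 361263} = \sqrt{360713}$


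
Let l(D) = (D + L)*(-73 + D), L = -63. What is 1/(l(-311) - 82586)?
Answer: 1/61030 ≈ 1.6385e-5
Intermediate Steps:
l(D) = (-73 + D)*(-63 + D) (l(D) = (D - 63)*(-73 + D) = (-63 + D)*(-73 + D) = (-73 + D)*(-63 + D))
1/(l(-311) - 82586) = 1/((4599 + (-311)² - 136*(-311)) - 82586) = 1/((4599 + 96721 + 42296) - 82586) = 1/(143616 - 82586) = 1/61030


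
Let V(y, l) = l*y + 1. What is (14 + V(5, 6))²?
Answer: 2025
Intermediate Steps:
V(y, l) = 1 + l*y
(14 + V(5, 6))² = (14 + (1 + 6*5))² = (14 + (1 + 30))² = (14 + 31)² = 45² = 2025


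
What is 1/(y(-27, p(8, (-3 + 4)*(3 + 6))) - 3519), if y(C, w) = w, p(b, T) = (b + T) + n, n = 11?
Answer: -1/3491 ≈ -0.00028645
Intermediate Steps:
p(b, T) = 11 + T + b (p(b, T) = (b + T) + 11 = (T + b) + 11 = 11 + T + b)
1/(y(-27, p(8, (-3 + 4)*(3 + 6))) - 3519) = 1/((11 + (-3 + 4)*(3 + 6) + 8) - 3519) = 1/((11 + 1*9 + 8) - 3519) = 1/((11 + 9 + 8) - 3519) = 1/(28 - 3519) = 1/(-3491) = -1/3491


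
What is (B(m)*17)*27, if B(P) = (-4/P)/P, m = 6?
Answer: -51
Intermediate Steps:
B(P) = -4/P²
(B(m)*17)*27 = (-4/6²*17)*27 = (-4*1/36*17)*27 = -⅑*17*27 = -17/9*27 = -51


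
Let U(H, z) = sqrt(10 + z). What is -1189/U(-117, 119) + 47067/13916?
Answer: 47067/13916 - 1189*sqrt(129)/129 ≈ -101.30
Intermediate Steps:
-1189/U(-117, 119) + 47067/13916 = -1189/sqrt(10 + 119) + 47067/13916 = -1189*sqrt(129)/129 + 47067*(1/13916) = -1189*sqrt(129)/129 + 47067/13916 = 47067/13916 - 1189*sqrt(129)/129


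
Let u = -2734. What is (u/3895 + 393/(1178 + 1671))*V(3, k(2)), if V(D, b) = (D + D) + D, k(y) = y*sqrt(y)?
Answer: -56325879/11096855 ≈ -5.0758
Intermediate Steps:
k(y) = y**(3/2)
V(D, b) = 3*D (V(D, b) = 2*D + D = 3*D)
(u/3895 + 393/(1178 + 1671))*V(3, k(2)) = (-2734/3895 + 393/(1178 + 1671))*(3*3) = (-2734*1/3895 + 393/2849)*9 = (-2734/3895 + 393*(1/2849))*9 = (-2734/3895 + 393/2849)*9 = -6258431/11096855*9 = -56325879/11096855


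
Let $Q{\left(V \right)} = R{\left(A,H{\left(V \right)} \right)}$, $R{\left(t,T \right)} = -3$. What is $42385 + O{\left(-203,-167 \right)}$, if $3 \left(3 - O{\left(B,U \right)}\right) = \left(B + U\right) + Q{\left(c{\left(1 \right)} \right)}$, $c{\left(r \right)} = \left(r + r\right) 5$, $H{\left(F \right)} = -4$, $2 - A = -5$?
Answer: $\frac{127537}{3} \approx 42512.0$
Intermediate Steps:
$A = 7$ ($A = 2 - -5 = 2 + 5 = 7$)
$c{\left(r \right)} = 10 r$ ($c{\left(r \right)} = 2 r 5 = 10 r$)
$Q{\left(V \right)} = -3$
$O{\left(B,U \right)} = 4 - \frac{B}{3} - \frac{U}{3}$ ($O{\left(B,U \right)} = 3 - \frac{\left(B + U\right) - 3}{3} = 3 - \frac{-3 + B + U}{3} = 3 - \left(-1 + \frac{B}{3} + \frac{U}{3}\right) = 4 - \frac{B}{3} - \frac{U}{3}$)
$42385 + O{\left(-203,-167 \right)} = 42385 - - \frac{382}{3} = 42385 + \left(4 + \frac{203}{3} + \frac{167}{3}\right) = 42385 + \frac{382}{3} = \frac{127537}{3}$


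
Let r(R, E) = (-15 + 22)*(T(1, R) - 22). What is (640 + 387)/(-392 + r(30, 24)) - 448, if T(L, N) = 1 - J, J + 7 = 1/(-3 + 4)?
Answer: -223683/497 ≈ -450.07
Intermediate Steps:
J = -6 (J = -7 + 1/(-3 + 4) = -7 + 1/1 = -7 + 1 = -6)
T(L, N) = 7 (T(L, N) = 1 - 1*(-6) = 1 + 6 = 7)
r(R, E) = -105 (r(R, E) = (-15 + 22)*(7 - 22) = 7*(-15) = -105)
(640 + 387)/(-392 + r(30, 24)) - 448 = (640 + 387)/(-392 - 105) - 448 = 1027/(-497) - 448 = 1027*(-1/497) - 448 = -1027/497 - 448 = -223683/497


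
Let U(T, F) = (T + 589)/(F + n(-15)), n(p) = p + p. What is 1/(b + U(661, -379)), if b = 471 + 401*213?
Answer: 409/35125306 ≈ 1.1644e-5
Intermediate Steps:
b = 85884 (b = 471 + 85413 = 85884)
n(p) = 2*p
U(T, F) = (589 + T)/(-30 + F) (U(T, F) = (T + 589)/(F + 2*(-15)) = (589 + T)/(F - 30) = (589 + T)/(-30 + F))
1/(b + U(661, -379)) = 1/(85884 + (589 + 661)/(-30 - 379)) = 1/(85884 + 1250/(-409)) = 1/(85884 - 1/409*1250) = 1/(85884 - 1250/409) = 1/(35125306/409) = 409/35125306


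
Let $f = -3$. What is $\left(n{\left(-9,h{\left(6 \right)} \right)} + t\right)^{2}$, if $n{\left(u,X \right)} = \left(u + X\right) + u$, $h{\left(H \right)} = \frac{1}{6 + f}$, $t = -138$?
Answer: $\frac{218089}{9} \approx 24232.0$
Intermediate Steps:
$h{\left(H \right)} = \frac{1}{3}$ ($h{\left(H \right)} = \frac{1}{6 - 3} = \frac{1}{3}$)
$n{\left(u,X \right)} = X + 2 u$ ($n{\left(u,X \right)} = \left(X + u\right) + u = X + 2 u$)
$\left(n{\left(-9,h{\left(6 \right)} \right)} + t\right)^{2} = \left(\left(\frac{1}{3} + 2 \left(-9\right)\right) - 138\right)^{2} = \left(\left(\frac{1}{3} - 18\right) - 138\right)^{2} = \left(- \frac{53}{3} - 138\right)^{2} = \left(- \frac{467}{3}\right)^{2} = \frac{218089}{9}$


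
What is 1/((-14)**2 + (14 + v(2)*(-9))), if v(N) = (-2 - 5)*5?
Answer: 1/525 ≈ 0.0019048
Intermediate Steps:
v(N) = -35 (v(N) = -7*5 = -35)
1/((-14)**2 + (14 + v(2)*(-9))) = 1/((-14)**2 + (14 - 35*(-9))) = 1/(196 + (14 + 315)) = 1/(196 + 329) = 1/525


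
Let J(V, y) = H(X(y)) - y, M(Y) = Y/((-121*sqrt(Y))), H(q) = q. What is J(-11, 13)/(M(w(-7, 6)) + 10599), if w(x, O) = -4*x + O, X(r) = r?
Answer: 0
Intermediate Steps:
w(x, O) = O - 4*x
M(Y) = -sqrt(Y)/121 (M(Y) = Y*(-1/(121*sqrt(Y))) = -sqrt(Y)/121)
J(V, y) = 0 (J(V, y) = y - y = 0)
J(-11, 13)/(M(w(-7, 6)) + 10599) = 0/(-sqrt(6 - 4*(-7))/121 + 10599) = 0/(-sqrt(6 + 28)/121 + 10599) = 0/(-sqrt(34)/121 + 10599) = 0/(10599 - sqrt(34)/121) = 0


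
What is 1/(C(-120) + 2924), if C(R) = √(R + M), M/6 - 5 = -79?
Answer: 731/2137585 - I*√141/4275170 ≈ 0.00034197 - 2.7775e-6*I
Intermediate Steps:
M = -444 (M = 30 + 6*(-79) = 30 - 474 = -444)
C(R) = √(-444 + R) (C(R) = √(R - 444) = √(-444 + R))
1/(C(-120) + 2924) = 1/(√(-444 - 120) + 2924) = 1/(√(-564) + 2924) = 1/(2*I*√141 + 2924) = 1/(2924 + 2*I*√141)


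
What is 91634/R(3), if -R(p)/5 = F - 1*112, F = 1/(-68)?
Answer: 6231112/38085 ≈ 163.61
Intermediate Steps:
F = -1/68 ≈ -0.014706
R(p) = 38085/68 (R(p) = -5*(-1/68 - 1*112) = -5*(-1/68 - 112) = -5*(-7617/68) = 38085/68)
91634/R(3) = 91634/(38085/68) = 91634*(68/38085) = 6231112/38085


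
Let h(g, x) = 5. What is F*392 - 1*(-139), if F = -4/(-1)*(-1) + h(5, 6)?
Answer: 531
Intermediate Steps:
F = 1 (F = -4/(-1)*(-1) + 5 = -4*(-1)*(-1) + 5 = 4*(-1) + 5 = -4 + 5 = 1)
F*392 - 1*(-139) = 1*392 - 1*(-139) = 392 + 139 = 531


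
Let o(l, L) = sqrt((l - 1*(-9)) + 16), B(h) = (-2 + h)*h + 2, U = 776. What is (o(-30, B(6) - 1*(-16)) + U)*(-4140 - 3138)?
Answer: -5647728 - 7278*I*sqrt(5) ≈ -5.6477e+6 - 16274.0*I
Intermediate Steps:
B(h) = 2 + h*(-2 + h) (B(h) = h*(-2 + h) + 2 = 2 + h*(-2 + h))
o(l, L) = sqrt(25 + l) (o(l, L) = sqrt((l + 9) + 16) = sqrt((9 + l) + 16) = sqrt(25 + l))
(o(-30, B(6) - 1*(-16)) + U)*(-4140 - 3138) = (sqrt(25 - 30) + 776)*(-4140 - 3138) = (sqrt(-5) + 776)*(-7278) = (I*sqrt(5) + 776)*(-7278) = (776 + I*sqrt(5))*(-7278) = -5647728 - 7278*I*sqrt(5)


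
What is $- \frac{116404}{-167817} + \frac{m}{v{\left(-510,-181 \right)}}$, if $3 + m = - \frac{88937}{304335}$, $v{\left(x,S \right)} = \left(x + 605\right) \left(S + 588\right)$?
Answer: $\frac{456523617520162}{658240521520725} \approx 0.69355$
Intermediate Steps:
$v{\left(x,S \right)} = \left(588 + S\right) \left(605 + x\right)$ ($v{\left(x,S \right)} = \left(605 + x\right) \left(588 + S\right) = \left(588 + S\right) \left(605 + x\right)$)
$m = - \frac{1001942}{304335}$ ($m = -3 - \frac{88937}{304335} = - \frac{1001942}{304335} \approx -3.2922$)
$- \frac{116404}{-167817} + \frac{m}{v{\left(-510,-181 \right)}} = - \frac{116404}{-167817} - \frac{1001942}{304335 \left(355740 + 588 \left(-510\right) + 605 \left(-181\right) - -92310\right)} = \left(-116404\right) \left(- \frac{1}{167817}\right) - \frac{1001942}{304335 \left(355740 - 299880 - 109505 + 92310\right)} = \frac{116404}{167817} - \frac{1001942}{304335 \cdot 38665} = \frac{116404}{167817} - \frac{1001942}{11767112775} = \frac{456523617520162}{658240521520725}$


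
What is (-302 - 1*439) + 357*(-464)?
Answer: -166389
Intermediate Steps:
(-302 - 1*439) + 357*(-464) = (-302 - 439) - 165648 = -741 - 165648 = -166389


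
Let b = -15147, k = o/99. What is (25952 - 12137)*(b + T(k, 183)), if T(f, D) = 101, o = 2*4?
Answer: -207860490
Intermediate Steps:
o = 8
k = 8/99 ≈ 0.080808
(25952 - 12137)*(b + T(k, 183)) = (25952 - 12137)*(-15147 + 101) = 13815*(-15046) = -207860490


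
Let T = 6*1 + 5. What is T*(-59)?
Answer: -649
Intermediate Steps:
T = 11 (T = 6 + 5 = 11)
T*(-59) = 11*(-59) = -649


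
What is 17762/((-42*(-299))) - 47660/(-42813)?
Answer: 226493131/89607609 ≈ 2.5276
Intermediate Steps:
17762/((-42*(-299))) - 47660/(-42813) = 17762/12558 - 47660*(-1/42813) = 17762*(1/12558) + 47660/42813 = 8881/6279 + 47660/42813 = 226493131/89607609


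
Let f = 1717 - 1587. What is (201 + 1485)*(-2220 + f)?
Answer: -3523740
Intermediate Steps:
f = 130
(201 + 1485)*(-2220 + f) = (201 + 1485)*(-2220 + 130) = 1686*(-2090) = -3523740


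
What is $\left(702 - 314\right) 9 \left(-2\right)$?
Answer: $-6984$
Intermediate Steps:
$\left(702 - 314\right) 9 \left(-2\right) = \left(702 - 314\right) \left(-18\right) = 388 \left(-18\right) = -6984$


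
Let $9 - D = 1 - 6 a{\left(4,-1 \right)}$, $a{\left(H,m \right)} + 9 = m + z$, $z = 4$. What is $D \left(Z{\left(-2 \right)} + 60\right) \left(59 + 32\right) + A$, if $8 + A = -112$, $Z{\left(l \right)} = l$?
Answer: $-147904$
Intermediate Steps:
$a{\left(H,m \right)} = -5 + m$ ($a{\left(H,m \right)} = -9 + \left(m + 4\right) = -9 + \left(4 + m\right) = -5 + m$)
$A = -120$ ($A = -8 - 112 = -120$)
$D = -28$ ($D = 9 - \left(1 - 6 \left(-5 - 1\right)\right) = 9 - \left(1 - -36\right) = 9 - \left(1 + 36\right) = 9 - 37 = -28$)
$D \left(Z{\left(-2 \right)} + 60\right) \left(59 + 32\right) + A = - 28 \left(-2 + 60\right) \left(59 + 32\right) - 120 = - 28 \cdot 58 \cdot 91 - 120 = \left(-28\right) 5278 - 120 = -147784 - 120 = -147904$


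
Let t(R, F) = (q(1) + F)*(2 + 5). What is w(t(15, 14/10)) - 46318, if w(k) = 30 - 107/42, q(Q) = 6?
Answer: -1944203/42 ≈ -46291.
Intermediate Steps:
t(R, F) = 42 + 7*F (t(R, F) = (6 + F)*(2 + 5) = (6 + F)*7 = 42 + 7*F)
w(k) = 1153/42 (w(k) = 30 - 107*1/42 = 30 - 107/42 = 1153/42)
w(t(15, 14/10)) - 46318 = 1153/42 - 46318 = -1944203/42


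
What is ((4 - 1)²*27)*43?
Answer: 10449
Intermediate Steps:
((4 - 1)²*27)*43 = (3²*27)*43 = (9*27)*43 = 243*43 = 10449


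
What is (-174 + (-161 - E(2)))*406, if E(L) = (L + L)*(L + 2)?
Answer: -142506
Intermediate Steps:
E(L) = 2*L*(2 + L) (E(L) = (2*L)*(2 + L) = 2*L*(2 + L))
(-174 + (-161 - E(2)))*406 = (-174 + (-161 - 2*2*(2 + 2)))*406 = (-174 + (-161 - 2*2*4))*406 = (-174 + (-161 - 1*16))*406 = (-174 + (-161 - 16))*406 = (-174 - 177)*406 = -351*406 = -142506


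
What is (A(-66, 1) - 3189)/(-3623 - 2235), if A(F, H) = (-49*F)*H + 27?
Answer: -36/2929 ≈ -0.012291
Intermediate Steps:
A(F, H) = 27 - 49*F*H (A(F, H) = -49*F*H + 27 = 27 - 49*F*H)
(A(-66, 1) - 3189)/(-3623 - 2235) = ((27 - 49*(-66)*1) - 3189)/(-3623 - 2235) = ((27 + 3234) - 3189)/(-5858) = (3261 - 3189)*(-1/5858) = 72*(-1/5858) = -36/2929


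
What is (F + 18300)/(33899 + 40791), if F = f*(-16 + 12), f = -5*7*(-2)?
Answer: 1802/7469 ≈ 0.24126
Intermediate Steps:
f = 70 (f = -35*(-2) = 70)
F = -280 (F = 70*(-16 + 12) = 70*(-4) = -280)
(F + 18300)/(33899 + 40791) = (-280 + 18300)/(33899 + 40791) = 18020/74690 = 18020*(1/74690) = 1802/7469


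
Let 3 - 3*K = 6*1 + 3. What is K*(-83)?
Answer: 166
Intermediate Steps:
K = -2 (K = 1 - (6*1 + 3)/3 = 1 - (6 + 3)/3 = 1 - ⅓*9 = 1 - 3 = -2)
K*(-83) = -2*(-83) = 166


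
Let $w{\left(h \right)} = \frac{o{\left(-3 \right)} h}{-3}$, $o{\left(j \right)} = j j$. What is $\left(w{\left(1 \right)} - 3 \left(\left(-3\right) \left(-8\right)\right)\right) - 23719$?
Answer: $-23794$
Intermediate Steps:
$o{\left(j \right)} = j^{2}$
$w{\left(h \right)} = - 3 h$ ($w{\left(h \right)} = \frac{\left(-3\right)^{2} h}{-3} = 9 h \left(- \frac{1}{3}\right) = - 3 h$)
$\left(w{\left(1 \right)} - 3 \left(\left(-3\right) \left(-8\right)\right)\right) - 23719 = \left(\left(-3\right) 1 - 3 \left(\left(-3\right) \left(-8\right)\right)\right) - 23719 = \left(-3 - 72\right) - 23719 = -75 - 23719 = -23794$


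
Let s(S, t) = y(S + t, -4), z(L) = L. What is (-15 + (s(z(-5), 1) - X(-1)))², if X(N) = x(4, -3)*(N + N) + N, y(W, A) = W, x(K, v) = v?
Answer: 576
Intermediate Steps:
s(S, t) = S + t
X(N) = -5*N (X(N) = -3*(N + N) + N = -6*N + N = -5*N)
(-15 + (s(z(-5), 1) - X(-1)))² = (-15 + ((-5 + 1) - (-5)*(-1)))² = (-15 + (-4 - 1*5))² = (-15 + (-4 - 5))² = (-15 - 9)² = (-24)² = 576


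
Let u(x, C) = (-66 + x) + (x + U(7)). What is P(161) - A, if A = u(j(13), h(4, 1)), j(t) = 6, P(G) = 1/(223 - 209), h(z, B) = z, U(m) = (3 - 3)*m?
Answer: 757/14 ≈ 54.071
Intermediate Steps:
U(m) = 0 (U(m) = 0*m = 0)
P(G) = 1/14
u(x, C) = -66 + 2*x (u(x, C) = (-66 + x) + (x + 0) = (-66 + x) + x = -66 + 2*x)
A = -54 (A = -66 + 2*6 = -66 + 12 = -54)
P(161) - A = 1/14 - 1*(-54) = 1/14 + 54 = 757/14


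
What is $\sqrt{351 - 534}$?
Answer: $i \sqrt{183} \approx 13.528 i$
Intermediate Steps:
$\sqrt{351 - 534} = \sqrt{-183} = i \sqrt{183}$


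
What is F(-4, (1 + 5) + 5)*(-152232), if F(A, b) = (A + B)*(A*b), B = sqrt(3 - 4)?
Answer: -26792832 + 6698208*I ≈ -2.6793e+7 + 6.6982e+6*I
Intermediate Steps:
B = I (B = sqrt(-1) = I ≈ 1.0*I)
F(A, b) = A*b*(I + A) (F(A, b) = (A + I)*(A*b) = (I + A)*(A*b) = A*b*(I + A))
F(-4, (1 + 5) + 5)*(-152232) = -4*((1 + 5) + 5)*(I - 4)*(-152232) = -4*(6 + 5)*(-4 + I)*(-152232) = -4*11*(-4 + I)*(-152232) = (176 - 44*I)*(-152232) = -26792832 + 6698208*I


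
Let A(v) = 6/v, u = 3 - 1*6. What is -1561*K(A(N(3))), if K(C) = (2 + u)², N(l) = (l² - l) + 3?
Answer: -1561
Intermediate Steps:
N(l) = 3 + l² - l
u = -3 (u = 3 - 6 = -3)
K(C) = 1 (K(C) = (2 - 3)² = (-1)² = 1)
-1561*K(A(N(3))) = -1561*1 = -1561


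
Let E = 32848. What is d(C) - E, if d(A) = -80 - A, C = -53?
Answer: -32875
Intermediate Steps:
d(C) - E = (-80 - 1*(-53)) - 1*32848 = (-80 + 53) - 32848 = -27 - 32848 = -32875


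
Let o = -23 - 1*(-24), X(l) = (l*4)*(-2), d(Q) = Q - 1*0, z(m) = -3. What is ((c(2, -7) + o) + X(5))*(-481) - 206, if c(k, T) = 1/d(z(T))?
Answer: 56140/3 ≈ 18713.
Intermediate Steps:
d(Q) = Q (d(Q) = Q + 0 = Q)
X(l) = -8*l (X(l) = (4*l)*(-2) = -8*l)
o = 1 (o = -23 + 24 = 1)
c(k, T) = -⅓ (c(k, T) = 1/(-3) = -⅓)
((c(2, -7) + o) + X(5))*(-481) - 206 = ((-⅓ + 1) - 8*5)*(-481) - 206 = (⅔ - 40)*(-481) - 206 = -118/3*(-481) - 206 = 56758/3 - 206 = 56140/3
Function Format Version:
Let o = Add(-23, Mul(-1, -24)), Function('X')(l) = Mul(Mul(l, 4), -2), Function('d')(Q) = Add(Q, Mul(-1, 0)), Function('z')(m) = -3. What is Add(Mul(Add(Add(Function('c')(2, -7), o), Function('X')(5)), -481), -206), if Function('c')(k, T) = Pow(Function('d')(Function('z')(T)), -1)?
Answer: Rational(56140, 3) ≈ 18713.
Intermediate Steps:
Function('d')(Q) = Q (Function('d')(Q) = Add(Q, 0) = Q)
Function('X')(l) = Mul(-8, l) (Function('X')(l) = Mul(Mul(4, l), -2) = Mul(-8, l))
o = 1 (o = Add(-23, 24) = 1)
Function('c')(k, T) = Rational(-1, 3) (Function('c')(k, T) = Pow(-3, -1) = Rational(-1, 3))
Add(Mul(Add(Add(Function('c')(2, -7), o), Function('X')(5)), -481), -206) = Add(Mul(Add(Add(Rational(-1, 3), 1), Mul(-8, 5)), -481), -206) = Add(Mul(Add(Rational(2, 3), -40), -481), -206) = Add(Mul(Rational(-118, 3), -481), -206) = Add(Rational(56758, 3), -206) = Rational(56140, 3)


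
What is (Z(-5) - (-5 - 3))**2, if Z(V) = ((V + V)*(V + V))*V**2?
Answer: 6290064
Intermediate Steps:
Z(V) = 4*V**4 (Z(V) = ((2*V)*(2*V))*V**2 = (4*V**2)*V**2 = 4*V**4)
(Z(-5) - (-5 - 3))**2 = (4*(-5)**4 - (-5 - 3))**2 = (4*625 - 1*(-8))**2 = (2500 + 8)**2 = 2508**2 = 6290064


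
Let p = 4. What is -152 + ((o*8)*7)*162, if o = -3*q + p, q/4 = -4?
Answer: 471592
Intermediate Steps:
q = -16 (q = 4*(-4) = -16)
o = 52 (o = -3*(-16) + 4 = 48 + 4 = 52)
-152 + ((o*8)*7)*162 = -152 + ((52*8)*7)*162 = -152 + (416*7)*162 = -152 + 2912*162 = -152 + 471744 = 471592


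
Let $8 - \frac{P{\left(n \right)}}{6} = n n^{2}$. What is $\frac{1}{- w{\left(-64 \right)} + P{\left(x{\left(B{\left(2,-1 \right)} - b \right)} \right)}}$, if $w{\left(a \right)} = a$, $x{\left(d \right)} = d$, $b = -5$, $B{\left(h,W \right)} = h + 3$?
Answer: $- \frac{1}{5888} \approx -0.00016984$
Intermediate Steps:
$B{\left(h,W \right)} = 3 + h$
$P{\left(n \right)} = 48 - 6 n^{3}$ ($P{\left(n \right)} = 48 - 6 n n^{2} = 48 - 6 n^{3}$)
$\frac{1}{- w{\left(-64 \right)} + P{\left(x{\left(B{\left(2,-1 \right)} - b \right)} \right)}} = \frac{1}{\left(-1\right) \left(-64\right) + \left(48 - 6 \left(\left(3 + 2\right) - -5\right)^{3}\right)} = \frac{1}{64 + \left(48 - 6 \left(5 + 5\right)^{3}\right)} = \frac{1}{64 + \left(48 - 6 \cdot 10^{3}\right)} = \frac{1}{64 + \left(48 - 6000\right)} = \frac{1}{64 - 5952} = \frac{1}{-5888} = - \frac{1}{5888}$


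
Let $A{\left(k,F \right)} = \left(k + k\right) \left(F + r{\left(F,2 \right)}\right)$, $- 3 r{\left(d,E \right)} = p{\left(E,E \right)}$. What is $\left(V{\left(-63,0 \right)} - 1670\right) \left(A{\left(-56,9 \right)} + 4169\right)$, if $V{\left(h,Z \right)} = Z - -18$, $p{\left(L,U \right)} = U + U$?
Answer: $- \frac{16406012}{3} \approx -5.4687 \cdot 10^{6}$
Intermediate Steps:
$p{\left(L,U \right)} = 2 U$
$r{\left(d,E \right)} = - \frac{2 E}{3}$
$V{\left(h,Z \right)} = 18 + Z$ ($V{\left(h,Z \right)} = Z + 18 = 18 + Z$)
$A{\left(k,F \right)} = 2 k \left(- \frac{4}{3} + F\right)$ ($A{\left(k,F \right)} = \left(k + k\right) \left(F - \frac{4}{3}\right) = 2 k \left(F - \frac{4}{3}\right) = 2 k \left(- \frac{4}{3} + F\right)$)
$\left(V{\left(-63,0 \right)} - 1670\right) \left(A{\left(-56,9 \right)} + 4169\right) = \left(\left(18 + 0\right) - 1670\right) \left(\frac{2}{3} \left(-56\right) \left(-4 + 3 \cdot 9\right) + 4169\right) = \left(18 - 1670\right) \left(\frac{2}{3} \left(-56\right) \left(-4 + 27\right) + 4169\right) = - 1652 \left(\frac{2}{3} \left(-56\right) 23 + 4169\right) = - 1652 \left(- \frac{2576}{3} + 4169\right) = \left(-1652\right) \frac{9931}{3} = - \frac{16406012}{3}$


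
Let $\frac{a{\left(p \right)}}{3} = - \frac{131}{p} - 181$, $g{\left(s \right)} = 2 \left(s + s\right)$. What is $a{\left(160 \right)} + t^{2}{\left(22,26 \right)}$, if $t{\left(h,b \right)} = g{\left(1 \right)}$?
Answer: $- \frac{84713}{160} \approx -529.46$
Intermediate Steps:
$g{\left(s \right)} = 4 s$ ($g{\left(s \right)} = 2 \cdot 2 s = 4 s$)
$t{\left(h,b \right)} = 4$ ($t{\left(h,b \right)} = 4 \cdot 1 = 4$)
$a{\left(p \right)} = -543 - \frac{393}{p}$ ($a{\left(p \right)} = 3 \left(- \frac{131}{p} - 181\right) = 3 \left(-181 - \frac{131}{p}\right) = -543 - \frac{393}{p}$)
$a{\left(160 \right)} + t^{2}{\left(22,26 \right)} = \left(-543 - \frac{393}{160}\right) + 4^{2} = \left(-543 - \frac{393}{160}\right) + 16 = - \frac{87273}{160} + 16 = - \frac{84713}{160}$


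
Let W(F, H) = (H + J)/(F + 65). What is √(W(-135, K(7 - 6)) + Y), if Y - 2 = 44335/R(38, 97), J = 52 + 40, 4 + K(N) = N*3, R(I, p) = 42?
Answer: √11645655/105 ≈ 32.501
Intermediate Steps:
K(N) = -4 + 3*N (K(N) = -4 + N*3 = -4 + 3*N)
J = 92
W(F, H) = (92 + H)/(65 + F) (W(F, H) = (H + 92)/(F + 65) = (92 + H)/(65 + F))
Y = 44419/42 (Y = 2 + 44335/42 = 44419/42 ≈ 1057.6)
√(W(-135, K(7 - 6)) + Y) = √((92 + (-4 + 3*(7 - 6)))/(65 - 135) + 44419/42) = √((92 + (-4 + 3*1))/(-70) + 44419/42) = √(-(92 + (-4 + 3))/70 + 44419/42) = √(-(92 - 1)/70 + 44419/42) = √(-1/70*91 + 44419/42) = √(-13/10 + 44419/42) = √(110911/105) = √11645655/105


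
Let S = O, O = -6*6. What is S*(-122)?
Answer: 4392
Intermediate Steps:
O = -36
S = -36
S*(-122) = -36*(-122) = 4392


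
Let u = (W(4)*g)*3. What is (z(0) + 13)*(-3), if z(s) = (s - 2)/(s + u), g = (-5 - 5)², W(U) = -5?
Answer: -9751/250 ≈ -39.004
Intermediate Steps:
g = 100 (g = (-10)² = 100)
u = -1500 (u = -5*100*3 = -500*3 = -1500)
z(s) = (-2 + s)/(-1500 + s) (z(s) = (s - 2)/(s - 1500) = (-2 + s)/(-1500 + s))
(z(0) + 13)*(-3) = ((-2 + 0)/(-1500 + 0) + 13)*(-3) = (-2/(-1500) + 13)*(-3) = (-1/1500*(-2) + 13)*(-3) = (1/750 + 13)*(-3) = (9751/750)*(-3) = -9751/250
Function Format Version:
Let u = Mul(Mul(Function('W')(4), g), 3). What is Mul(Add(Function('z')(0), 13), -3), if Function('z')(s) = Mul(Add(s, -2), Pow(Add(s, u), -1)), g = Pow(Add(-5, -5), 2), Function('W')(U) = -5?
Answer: Rational(-9751, 250) ≈ -39.004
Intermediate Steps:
g = 100 (g = Pow(-10, 2) = 100)
u = -1500 (u = Mul(Mul(-5, 100), 3) = Mul(-500, 3) = -1500)
Function('z')(s) = Mul(Pow(Add(-1500, s), -1), Add(-2, s)) (Function('z')(s) = Mul(Add(s, -2), Pow(Add(s, -1500), -1)) = Mul(Add(-2, s), Pow(Add(-1500, s), -1)) = Mul(Pow(Add(-1500, s), -1), Add(-2, s)))
Mul(Add(Function('z')(0), 13), -3) = Mul(Add(Mul(Pow(Add(-1500, 0), -1), Add(-2, 0)), 13), -3) = Mul(Add(Mul(Pow(-1500, -1), -2), 13), -3) = Mul(Add(Mul(Rational(-1, 1500), -2), 13), -3) = Mul(Add(Rational(1, 750), 13), -3) = Mul(Rational(9751, 750), -3) = Rational(-9751, 250)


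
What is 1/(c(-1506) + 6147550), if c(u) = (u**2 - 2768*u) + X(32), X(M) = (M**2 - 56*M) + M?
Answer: 1/12583458 ≈ 7.9469e-8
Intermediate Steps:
X(M) = M**2 - 55*M
c(u) = -736 + u**2 - 2768*u (c(u) = (u**2 - 2768*u) + 32*(-55 + 32) = (u**2 - 2768*u) + 32*(-23) = (u**2 - 2768*u) - 736 = -736 + u**2 - 2768*u)
1/(c(-1506) + 6147550) = 1/((-736 + (-1506)**2 - 2768*(-1506)) + 6147550) = 1/((-736 + 2268036 + 4168608) + 6147550) = 1/(6435908 + 6147550) = 1/12583458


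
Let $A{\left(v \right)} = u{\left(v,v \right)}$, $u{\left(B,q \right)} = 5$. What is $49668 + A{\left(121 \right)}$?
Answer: $49673$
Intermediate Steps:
$A{\left(v \right)} = 5$
$49668 + A{\left(121 \right)} = 49668 + 5 = 49673$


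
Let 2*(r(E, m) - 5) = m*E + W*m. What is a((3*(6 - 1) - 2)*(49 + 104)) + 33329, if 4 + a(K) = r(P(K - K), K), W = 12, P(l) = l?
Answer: 45264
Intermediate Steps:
r(E, m) = 5 + 6*m + E*m/2 (r(E, m) = 5 + (m*E + 12*m)/2 = 5 + (E*m + 12*m)/2 = 5 + (12*m + E*m)/2 = 5 + (6*m + E*m/2) = 5 + 6*m + E*m/2)
a(K) = 1 + 6*K (a(K) = -4 + (5 + 6*K + (K - K)*K/2) = -4 + (5 + 6*K + (½)*0*K) = -4 + (5 + 6*K + 0) = -4 + (5 + 6*K) = 1 + 6*K)
a((3*(6 - 1) - 2)*(49 + 104)) + 33329 = (1 + 6*((3*(6 - 1) - 2)*(49 + 104))) + 33329 = (1 + 6*((3*5 - 2)*153)) + 33329 = (1 + 6*((15 - 2)*153)) + 33329 = (1 + 6*(13*153)) + 33329 = (1 + 6*1989) + 33329 = (1 + 11934) + 33329 = 11935 + 33329 = 45264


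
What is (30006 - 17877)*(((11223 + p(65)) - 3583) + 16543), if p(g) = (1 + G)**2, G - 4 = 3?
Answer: 294091863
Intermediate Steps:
G = 7 (G = 4 + 3 = 7)
p(g) = 64 (p(g) = (1 + 7)**2 = 8**2 = 64)
(30006 - 17877)*(((11223 + p(65)) - 3583) + 16543) = (30006 - 17877)*(((11223 + 64) - 3583) + 16543) = 12129*((11287 - 3583) + 16543) = 12129*(7704 + 16543) = 12129*24247 = 294091863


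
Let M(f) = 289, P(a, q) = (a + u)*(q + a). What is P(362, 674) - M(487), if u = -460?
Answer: -101817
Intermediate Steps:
P(a, q) = (-460 + a)*(a + q) (P(a, q) = (a - 460)*(q + a) = (-460 + a)*(a + q))
P(362, 674) - M(487) = (362² - 460*362 - 460*674 + 362*674) - 1*289 = (131044 - 166520 - 310040 + 243988) - 289 = -101528 - 289 = -101817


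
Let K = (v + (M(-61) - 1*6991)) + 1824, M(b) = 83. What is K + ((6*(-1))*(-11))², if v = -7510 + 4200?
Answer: -4038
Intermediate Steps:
v = -3310
K = -8394 (K = (-3310 + (83 - 1*6991)) + 1824 = (-3310 + (83 - 6991)) + 1824 = (-3310 - 6908) + 1824 = -10218 + 1824 = -8394)
K + ((6*(-1))*(-11))² = -8394 + ((6*(-1))*(-11))² = -8394 + (-6*(-11))² = -8394 + 66² = -8394 + 4356 = -4038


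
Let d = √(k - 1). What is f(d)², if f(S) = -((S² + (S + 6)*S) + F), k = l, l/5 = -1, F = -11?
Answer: 313 - 276*I*√6 ≈ 313.0 - 676.06*I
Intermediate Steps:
l = -5 (l = 5*(-1) = -5)
k = -5
d = I*√6 (d = √(-5 - 1) = √(-6) = I*√6 ≈ 2.4495*I)
f(S) = 11 - S² - S*(6 + S) (f(S) = -((S² + (S + 6)*S) - 11) = -((S² + (6 + S)*S) - 11) = -((S² + S*(6 + S)) - 11) = -(-11 + S² + S*(6 + S)) = 11 - S² - S*(6 + S))
f(d)² = (11 - 6*I*√6 - 2*(I*√6)²)² = (11 - 6*I*√6 - 2*(-6))² = (11 - 6*I*√6 + 12)² = (23 - 6*I*√6)²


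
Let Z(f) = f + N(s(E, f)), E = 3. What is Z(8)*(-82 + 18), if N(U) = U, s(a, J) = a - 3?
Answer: -512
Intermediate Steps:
s(a, J) = -3 + a
Z(f) = f (Z(f) = f + (-3 + 3) = f + 0 = f)
Z(8)*(-82 + 18) = 8*(-82 + 18) = 8*(-64) = -512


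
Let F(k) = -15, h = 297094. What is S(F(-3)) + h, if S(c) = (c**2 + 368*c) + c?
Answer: 291784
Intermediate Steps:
S(c) = c**2 + 369*c
S(F(-3)) + h = -15*(369 - 15) + 297094 = -15*354 + 297094 = -5310 + 297094 = 291784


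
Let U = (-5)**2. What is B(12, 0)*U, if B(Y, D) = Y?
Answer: 300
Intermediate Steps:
U = 25
B(12, 0)*U = 12*25 = 300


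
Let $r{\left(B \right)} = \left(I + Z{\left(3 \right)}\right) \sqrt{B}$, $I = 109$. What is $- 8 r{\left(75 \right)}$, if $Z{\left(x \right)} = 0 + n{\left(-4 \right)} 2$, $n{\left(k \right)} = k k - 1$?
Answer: $- 5560 \sqrt{3} \approx -9630.2$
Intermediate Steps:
$n{\left(k \right)} = -1 + k^{2}$ ($n{\left(k \right)} = k^{2} - 1 = -1 + k^{2}$)
$Z{\left(x \right)} = 30$ ($Z{\left(x \right)} = 0 + \left(-1 + \left(-4\right)^{2}\right) 2 = 0 + \left(-1 + 16\right) 2 = 0 + 15 \cdot 2 = 0 + 30 = 30$)
$r{\left(B \right)} = 139 \sqrt{B}$ ($r{\left(B \right)} = \left(109 + 30\right) \sqrt{B} = 139 \sqrt{B}$)
$- 8 r{\left(75 \right)} = - 8 \cdot 139 \sqrt{75} = - 8 \cdot 139 \cdot 5 \sqrt{3} = - 8 \cdot 695 \sqrt{3} = - 5560 \sqrt{3}$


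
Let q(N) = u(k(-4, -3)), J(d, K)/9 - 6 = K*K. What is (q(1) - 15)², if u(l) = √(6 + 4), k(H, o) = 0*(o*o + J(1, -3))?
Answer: (15 - √10)² ≈ 140.13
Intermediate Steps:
J(d, K) = 54 + 9*K² (J(d, K) = 54 + 9*(K*K) = 54 + 9*K²)
k(H, o) = 0 (k(H, o) = 0*(o*o + (54 + 9*(-3)²)) = 0*(o² + (54 + 9*9)) = 0*(o² + (54 + 81)) = 0*(o² + 135) = 0*(135 + o²) = 0)
u(l) = √10
q(N) = √10
(q(1) - 15)² = (√10 - 15)² = (-15 + √10)²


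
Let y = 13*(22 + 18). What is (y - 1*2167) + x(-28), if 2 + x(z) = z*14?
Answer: -2041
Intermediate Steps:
x(z) = -2 + 14*z (x(z) = -2 + z*14 = -2 + 14*z)
y = 520 (y = 13*40 = 520)
(y - 1*2167) + x(-28) = (520 - 1*2167) + (-2 + 14*(-28)) = (520 - 2167) + (-2 - 392) = -1647 - 394 = -2041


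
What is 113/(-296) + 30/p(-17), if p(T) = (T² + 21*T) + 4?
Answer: -1007/1184 ≈ -0.85051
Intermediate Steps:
p(T) = 4 + T² + 21*T
113/(-296) + 30/p(-17) = 113/(-296) + 30/(4 + (-17)² + 21*(-17)) = 113*(-1/296) + 30/(4 + 289 - 357) = -113/296 + 30/(-64) = -113/296 + 30*(-1/64) = -113/296 - 15/32 = -1007/1184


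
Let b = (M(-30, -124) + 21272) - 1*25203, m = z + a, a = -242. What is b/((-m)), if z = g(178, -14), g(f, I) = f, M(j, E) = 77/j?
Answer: -118007/1920 ≈ -61.462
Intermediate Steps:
z = 178
m = -64 (m = 178 - 242 = -64)
b = -118007/30 (b = (77/(-30) + 21272) - 1*25203 = (77*(-1/30) + 21272) - 25203 = (-77/30 + 21272) - 25203 = 638083/30 - 25203 = -118007/30 ≈ -3933.6)
b/((-m)) = -118007/(30*((-1*(-64)))) = -118007/30/64 = -118007/30*1/64 = -118007/1920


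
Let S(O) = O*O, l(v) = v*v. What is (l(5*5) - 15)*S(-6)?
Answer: 21960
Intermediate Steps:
l(v) = v**2
S(O) = O**2
(l(5*5) - 15)*S(-6) = ((5*5)**2 - 15)*(-6)**2 = (25**2 - 15)*36 = (625 - 15)*36 = 610*36 = 21960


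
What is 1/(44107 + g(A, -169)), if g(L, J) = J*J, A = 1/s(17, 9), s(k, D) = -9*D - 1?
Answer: 1/72668 ≈ 1.3761e-5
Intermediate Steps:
s(k, D) = -1 - 9*D
A = -1/82 (A = 1/(-1 - 9*9) = 1/(-1 - 81) = 1/(-82) = -1/82 ≈ -0.012195)
g(L, J) = J²
1/(44107 + g(A, -169)) = 1/(44107 + (-169)²) = 1/(44107 + 28561) = 1/72668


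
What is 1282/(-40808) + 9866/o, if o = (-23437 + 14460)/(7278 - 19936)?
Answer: 2548123872255/183166708 ≈ 13912.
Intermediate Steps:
o = 8977/12658 (o = -8977/(-12658) = -8977*(-1/12658) = 8977/12658 ≈ 0.70920)
1282/(-40808) + 9866/o = 1282/(-40808) + 9866/(8977/12658) = 1282*(-1/40808) + 9866*(12658/8977) = -641/20404 + 124883828/8977 = 2548123872255/183166708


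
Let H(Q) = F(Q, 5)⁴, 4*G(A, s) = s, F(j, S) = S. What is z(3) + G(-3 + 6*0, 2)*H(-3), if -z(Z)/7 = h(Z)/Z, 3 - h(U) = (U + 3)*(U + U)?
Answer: 779/2 ≈ 389.50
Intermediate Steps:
G(A, s) = s/4
h(U) = 3 - 2*U*(3 + U) (h(U) = 3 - (U + 3)*(U + U) = 3 - (3 + U)*2*U = 3 - 2*U*(3 + U))
z(Z) = -7*(3 - 6*Z - 2*Z²)/Z
H(Q) = 625 (H(Q) = 5⁴ = 625)
z(3) + G(-3 + 6*0, 2)*H(-3) = (42 - 21/3 + 14*3) + ((¼)*2)*625 = (42 - 21*⅓ + 42) + (½)*625 = (42 - 7 + 42) + 625/2 = 77 + 625/2 = 779/2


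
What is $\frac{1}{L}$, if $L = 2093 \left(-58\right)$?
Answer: $- \frac{1}{121394} \approx -8.2376 \cdot 10^{-6}$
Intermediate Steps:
$L = -121394$
$\frac{1}{L} = \frac{1}{-121394} = - \frac{1}{121394}$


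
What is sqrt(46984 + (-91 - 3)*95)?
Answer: sqrt(38054) ≈ 195.07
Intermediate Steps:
sqrt(46984 + (-91 - 3)*95) = sqrt(46984 - 94*95) = sqrt(46984 - 8930) = sqrt(38054)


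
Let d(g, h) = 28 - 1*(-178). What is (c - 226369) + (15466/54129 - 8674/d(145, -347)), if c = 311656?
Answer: 475266337894/5575287 ≈ 85245.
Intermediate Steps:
d(g, h) = 206 (d(g, h) = 28 + 178 = 206)
(c - 226369) + (15466/54129 - 8674/d(145, -347)) = (311656 - 226369) + (15466/54129 - 8674/206) = 85287 + (15466*(1/54129) - 8674*1/206) = 85287 + (15466/54129 - 4337/103) = 85287 - 233164475/5575287 = 475266337894/5575287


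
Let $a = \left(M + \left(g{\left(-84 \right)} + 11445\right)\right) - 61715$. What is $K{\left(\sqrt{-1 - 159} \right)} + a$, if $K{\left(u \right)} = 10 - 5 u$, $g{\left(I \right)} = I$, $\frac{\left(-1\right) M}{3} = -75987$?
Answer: $177617 - 20 i \sqrt{10} \approx 1.7762 \cdot 10^{5} - 63.246 i$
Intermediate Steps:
$M = 227961$ ($M = \left(-3\right) \left(-75987\right) = 227961$)
$a = 177607$ ($a = \left(227961 + \left(-84 + 11445\right)\right) - 61715 = \left(227961 + 11361\right) - 61715 = 239322 - 61715 = 177607$)
$K{\left(\sqrt{-1 - 159} \right)} + a = \left(10 - 5 \sqrt{-1 - 159}\right) + 177607 = \left(10 - 5 \sqrt{-160}\right) + 177607 = \left(10 - 5 \cdot 4 i \sqrt{10}\right) + 177607 = \left(10 - 20 i \sqrt{10}\right) + 177607 = 177617 - 20 i \sqrt{10}$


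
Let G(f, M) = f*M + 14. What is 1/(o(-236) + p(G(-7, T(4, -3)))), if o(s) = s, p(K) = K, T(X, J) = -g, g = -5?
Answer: -1/257 ≈ -0.0038911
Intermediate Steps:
T(X, J) = 5 (T(X, J) = -1*(-5) = 5)
G(f, M) = 14 + M*f (G(f, M) = M*f + 14 = 14 + M*f)
1/(o(-236) + p(G(-7, T(4, -3)))) = 1/(-236 + (14 + 5*(-7))) = 1/(-236 + (14 - 35)) = 1/(-236 - 21) = 1/(-257) = -1/257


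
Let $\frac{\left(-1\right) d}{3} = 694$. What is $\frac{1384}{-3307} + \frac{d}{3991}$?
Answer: $- \frac{12408718}{13198237} \approx -0.94018$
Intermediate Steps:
$d = -2082$ ($d = \left(-3\right) 694 = -2082$)
$\frac{1384}{-3307} + \frac{d}{3991} = \frac{1384}{-3307} - \frac{2082}{3991} = 1384 \left(- \frac{1}{3307}\right) - \frac{2082}{3991} = - \frac{1384}{3307} - \frac{2082}{3991} = - \frac{12408718}{13198237}$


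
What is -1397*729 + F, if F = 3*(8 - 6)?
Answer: -1018407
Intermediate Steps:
F = 6 (F = 3*2 = 6)
-1397*729 + F = -1397*729 + 6 = -1018413 + 6 = -1018407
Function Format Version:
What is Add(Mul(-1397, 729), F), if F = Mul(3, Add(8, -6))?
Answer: -1018407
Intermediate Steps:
F = 6 (F = Mul(3, 2) = 6)
Add(Mul(-1397, 729), F) = Add(Mul(-1397, 729), 6) = Add(-1018413, 6) = -1018407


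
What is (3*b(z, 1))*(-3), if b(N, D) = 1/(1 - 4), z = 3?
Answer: 3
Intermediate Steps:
b(N, D) = -⅓ (b(N, D) = 1/(-3) = -⅓)
(3*b(z, 1))*(-3) = (3*(-⅓))*(-3) = -1*(-3) = 3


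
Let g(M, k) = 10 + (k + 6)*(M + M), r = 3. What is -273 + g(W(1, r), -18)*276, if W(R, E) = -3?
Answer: 22359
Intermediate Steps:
g(M, k) = 10 + 2*M*(6 + k) (g(M, k) = 10 + (6 + k)*(2*M) = 10 + 2*M*(6 + k))
-273 + g(W(1, r), -18)*276 = -273 + (10 + 12*(-3) + 2*(-3)*(-18))*276 = -273 + (10 - 36 + 108)*276 = -273 + 82*276 = -273 + 22632 = 22359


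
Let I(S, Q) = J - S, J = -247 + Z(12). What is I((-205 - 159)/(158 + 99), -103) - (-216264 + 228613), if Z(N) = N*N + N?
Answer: -3196716/257 ≈ -12439.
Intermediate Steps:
Z(N) = N + N² (Z(N) = N² + N = N + N²)
J = -91 (J = -247 + 12*(1 + 12) = -247 + 12*13 = -247 + 156 = -91)
I(S, Q) = -91 - S
I((-205 - 159)/(158 + 99), -103) - (-216264 + 228613) = (-91 - (-205 - 159)/(158 + 99)) - (-216264 + 228613) = (-91 - (-364)/257) - 1*12349 = (-91 - (-364)/257) - 12349 = (-91 - 1*(-364/257)) - 12349 = (-91 + 364/257) - 12349 = -23023/257 - 12349 = -3196716/257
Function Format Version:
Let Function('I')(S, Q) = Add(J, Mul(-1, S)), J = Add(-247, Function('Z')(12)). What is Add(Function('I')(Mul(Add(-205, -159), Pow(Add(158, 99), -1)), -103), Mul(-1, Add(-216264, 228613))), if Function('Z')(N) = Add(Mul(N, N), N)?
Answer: Rational(-3196716, 257) ≈ -12439.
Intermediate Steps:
Function('Z')(N) = Add(N, Pow(N, 2)) (Function('Z')(N) = Add(Pow(N, 2), N) = Add(N, Pow(N, 2)))
J = -91 (J = Add(-247, Mul(12, Add(1, 12))) = Add(-247, Mul(12, 13)) = Add(-247, 156) = -91)
Function('I')(S, Q) = Add(-91, Mul(-1, S))
Add(Function('I')(Mul(Add(-205, -159), Pow(Add(158, 99), -1)), -103), Mul(-1, Add(-216264, 228613))) = Add(Add(-91, Mul(-1, Mul(Add(-205, -159), Pow(Add(158, 99), -1)))), Mul(-1, Add(-216264, 228613))) = Add(Add(-91, Mul(-1, Mul(-364, Pow(257, -1)))), Mul(-1, 12349)) = Add(Add(-91, Mul(-1, Mul(-364, Rational(1, 257)))), -12349) = Add(Add(-91, Mul(-1, Rational(-364, 257))), -12349) = Add(Add(-91, Rational(364, 257)), -12349) = Add(Rational(-23023, 257), -12349) = Rational(-3196716, 257)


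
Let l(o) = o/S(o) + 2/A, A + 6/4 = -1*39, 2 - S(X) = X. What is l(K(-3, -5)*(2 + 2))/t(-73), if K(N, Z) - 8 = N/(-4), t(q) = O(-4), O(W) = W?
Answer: 989/3564 ≈ 0.27750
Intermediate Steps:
S(X) = 2 - X
A = -81/2 (A = -3/2 - 1*39 = -3/2 - 39 = -81/2 ≈ -40.500)
t(q) = -4
K(N, Z) = 8 - N/4 (K(N, Z) = 8 + N/(-4) = 8 + N*(-¼) = 8 - N/4)
l(o) = -4/81 + o/(2 - o) (l(o) = o/(2 - o) + 2/(-81/2) = o/(2 - o) + 2*(-2/81) = o/(2 - o) - 4/81 = -4/81 + o/(2 - o))
l(K(-3, -5)*(2 + 2))/t(-73) = ((8 - 85*(8 - ¼*(-3))*(2 + 2))/(81*(-2 + (8 - ¼*(-3))*(2 + 2))))/(-4) = ((8 - 85*(8 + ¾)*4)/(81*(-2 + (8 + ¾)*4)))*(-¼) = ((8 - 2975*4/4)/(81*(-2 + (35/4)*4)))*(-¼) = ((8 - 85*35)/(81*(-2 + 35)))*(-¼) = ((1/81)*(8 - 2975)/33)*(-¼) = ((1/81)*(1/33)*(-2967))*(-¼) = -989/891*(-¼) = 989/3564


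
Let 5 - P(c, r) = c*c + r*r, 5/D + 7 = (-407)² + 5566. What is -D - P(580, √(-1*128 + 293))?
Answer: 57621764475/171208 ≈ 3.3656e+5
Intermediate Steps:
D = 5/171208 (D = 5/(-7 + ((-407)² + 5566)) = 5/(-7 + (165649 + 5566)) = 5/(-7 + 171215) = 5/171208 ≈ 2.9204e-5)
P(c, r) = 5 - c² - r² (P(c, r) = 5 - (c*c + r*r) = 5 - (c² + r²) = 5 + (-c² - r²) = 5 - c² - r²)
-D - P(580, √(-1*128 + 293)) = -1*5/171208 - (5 - 1*580² - (√(-1*128 + 293))²) = -5/171208 - (5 - 1*336400 - (√(-128 + 293))²) = -5/171208 - (5 - 336400 - (√165)²) = -5/171208 - (5 - 336400 - 1*165) = -5/171208 - (5 - 336400 - 165) = -5/171208 - 1*(-336560) = -5/171208 + 336560 = 57621764475/171208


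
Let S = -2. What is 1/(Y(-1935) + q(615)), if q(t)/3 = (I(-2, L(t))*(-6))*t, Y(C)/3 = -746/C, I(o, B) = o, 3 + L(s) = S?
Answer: 645/14281046 ≈ 4.5165e-5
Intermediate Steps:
L(s) = -5 (L(s) = -3 - 2 = -5)
Y(C) = -2238/C (Y(C) = 3*(-746/C) = -2238/C)
q(t) = 36*t (q(t) = 3*((-2*(-6))*t) = 3*(12*t) = 36*t)
1/(Y(-1935) + q(615)) = 1/(-2238/(-1935) + 36*615) = 1/(-2238*(-1/1935) + 22140) = 1/(746/645 + 22140) = 1/(14281046/645) = 645/14281046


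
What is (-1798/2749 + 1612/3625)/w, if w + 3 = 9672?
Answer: -695454/32117597875 ≈ -2.1653e-5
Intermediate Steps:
w = 9669 (w = -3 + 9672 = 9669)
(-1798/2749 + 1612/3625)/w = (-1798/2749 + 1612/3625)/9669 = (-1798*1/2749 + 1612*(1/3625))*(1/9669) = (-1798/2749 + 1612/3625)*(1/9669) = -2086362/9965125*1/9669 = -695454/32117597875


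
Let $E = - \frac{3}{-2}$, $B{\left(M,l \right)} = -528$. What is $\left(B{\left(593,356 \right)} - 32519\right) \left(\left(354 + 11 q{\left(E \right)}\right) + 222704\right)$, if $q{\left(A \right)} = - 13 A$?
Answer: $- \frac{14728618289}{2} \approx -7.3643 \cdot 10^{9}$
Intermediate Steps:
$E = \frac{3}{2}$ ($E = \left(-3\right) \left(- \frac{1}{2}\right) = \frac{3}{2} \approx 1.5$)
$\left(B{\left(593,356 \right)} - 32519\right) \left(\left(354 + 11 q{\left(E \right)}\right) + 222704\right) = \left(-528 - 32519\right) \left(\left(354 + 11 \left(\left(-13\right) \frac{3}{2}\right)\right) + 222704\right) = - 33047 \left(\left(354 + 11 \left(- \frac{39}{2}\right)\right) + 222704\right) = - 33047 \left(\left(354 - \frac{429}{2}\right) + 222704\right) = - 33047 \left(\frac{279}{2} + 222704\right) = \left(-33047\right) \frac{445687}{2} = - \frac{14728618289}{2}$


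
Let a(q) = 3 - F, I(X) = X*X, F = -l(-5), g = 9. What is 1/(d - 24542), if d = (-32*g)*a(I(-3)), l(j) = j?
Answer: -1/23966 ≈ -4.1726e-5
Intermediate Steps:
F = 5 (F = -1*(-5) = 5)
I(X) = X²
a(q) = -2 (a(q) = 3 - 1*5 = 3 - 5 = -2)
d = 576 (d = -32*9*(-2) = -288*(-2) = 576)
1/(d - 24542) = 1/(576 - 24542) = 1/(-23966) = -1/23966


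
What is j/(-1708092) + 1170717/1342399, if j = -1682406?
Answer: 236564026331/127385610706 ≈ 1.8571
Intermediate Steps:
j/(-1708092) + 1170717/1342399 = -1682406/(-1708092) + 1170717/1342399 = -1682406*(-1/1708092) + 1170717*(1/1342399) = 93467/94894 + 1170717/1342399 = 236564026331/127385610706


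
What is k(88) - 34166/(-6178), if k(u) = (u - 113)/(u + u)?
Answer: 2929383/543664 ≈ 5.3882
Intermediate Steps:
k(u) = (-113 + u)/(2*u) (k(u) = (-113 + u)/((2*u)) = (-113 + u)*(1/(2*u)) = (-113 + u)/(2*u))
k(88) - 34166/(-6178) = (½)*(-113 + 88)/88 - 34166/(-6178) = (½)*(1/88)*(-25) - 34166*(-1/6178) = -25/176 + 17083/3089 = 2929383/543664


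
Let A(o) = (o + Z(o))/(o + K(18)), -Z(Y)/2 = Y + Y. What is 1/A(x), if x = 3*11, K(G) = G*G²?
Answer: -1955/33 ≈ -59.242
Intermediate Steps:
Z(Y) = -4*Y (Z(Y) = -2*(Y + Y) = -4*Y)
K(G) = G³
x = 33
A(o) = -3*o/(5832 + o) (A(o) = (o - 4*o)/(o + 18³) = (-3*o)/(o + 5832) = (-3*o)/(5832 + o) = -3*o/(5832 + o))
1/A(x) = 1/(-3*33/(5832 + 33)) = 1/(-3*33/5865) = 1/(-3*33*1/5865) = 1/(-33/1955) = -1955/33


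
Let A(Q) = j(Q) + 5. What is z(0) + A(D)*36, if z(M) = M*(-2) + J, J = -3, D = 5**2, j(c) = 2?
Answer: 249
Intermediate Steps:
D = 25
A(Q) = 7 (A(Q) = 2 + 5 = 7)
z(M) = -3 - 2*M (z(M) = M*(-2) - 3 = -2*M - 3 = -3 - 2*M)
z(0) + A(D)*36 = (-3 - 2*0) + 7*36 = (-3 + 0) + 252 = -3 + 252 = 249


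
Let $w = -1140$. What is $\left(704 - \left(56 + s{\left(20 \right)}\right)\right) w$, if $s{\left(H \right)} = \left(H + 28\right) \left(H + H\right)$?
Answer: $1450080$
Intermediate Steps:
$s{\left(H \right)} = 2 H \left(28 + H\right)$ ($s{\left(H \right)} = \left(28 + H\right) 2 H = 2 H \left(28 + H\right)$)
$\left(704 - \left(56 + s{\left(20 \right)}\right)\right) w = \left(704 - \left(56 + 2 \cdot 20 \left(28 + 20\right)\right)\right) \left(-1140\right) = \left(704 - \left(56 + 2 \cdot 20 \cdot 48\right)\right) \left(-1140\right) = \left(704 - 1976\right) \left(-1140\right) = \left(-1272\right) \left(-1140\right) = 1450080$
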